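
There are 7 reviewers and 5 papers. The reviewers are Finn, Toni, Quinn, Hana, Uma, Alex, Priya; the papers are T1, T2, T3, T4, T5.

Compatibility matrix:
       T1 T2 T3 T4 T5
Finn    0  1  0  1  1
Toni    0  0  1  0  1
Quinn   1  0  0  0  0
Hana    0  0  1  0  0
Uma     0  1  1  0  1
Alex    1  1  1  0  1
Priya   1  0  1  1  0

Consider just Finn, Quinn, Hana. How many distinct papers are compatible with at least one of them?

The union of neighbours of {Finn, Quinn, Hana} is {T1, T2, T3, T4, T5}, which has 5 elements.
Since |N(S)| = 5 ≥ |S| = 3, Hall's condition holds for this subset.

5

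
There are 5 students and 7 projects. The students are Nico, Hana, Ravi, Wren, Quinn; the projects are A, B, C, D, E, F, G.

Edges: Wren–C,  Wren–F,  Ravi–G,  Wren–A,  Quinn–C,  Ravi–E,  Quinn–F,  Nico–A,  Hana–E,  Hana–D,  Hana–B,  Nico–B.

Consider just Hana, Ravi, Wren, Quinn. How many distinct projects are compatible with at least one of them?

The union of neighbours of {Hana, Ravi, Wren, Quinn} is {A, B, C, D, E, F, G}, which has 7 elements.
Since |N(S)| = 7 ≥ |S| = 4, Hall's condition holds for this subset.

7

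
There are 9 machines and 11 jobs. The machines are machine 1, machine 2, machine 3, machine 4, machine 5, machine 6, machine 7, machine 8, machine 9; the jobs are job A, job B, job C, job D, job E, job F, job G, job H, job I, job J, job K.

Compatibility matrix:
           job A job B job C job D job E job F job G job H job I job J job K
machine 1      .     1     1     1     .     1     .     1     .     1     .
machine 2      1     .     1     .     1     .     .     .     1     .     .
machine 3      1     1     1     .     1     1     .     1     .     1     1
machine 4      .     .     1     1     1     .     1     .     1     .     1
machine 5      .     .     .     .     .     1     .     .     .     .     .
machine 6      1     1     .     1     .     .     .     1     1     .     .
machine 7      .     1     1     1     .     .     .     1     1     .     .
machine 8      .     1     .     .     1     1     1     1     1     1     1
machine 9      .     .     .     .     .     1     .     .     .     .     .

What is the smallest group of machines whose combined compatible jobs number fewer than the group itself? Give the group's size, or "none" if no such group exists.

Take S = {machine 5, machine 9}. Its neighbourhood is {job F}, so |N(S)| = 1 < |S| = 2.
No single vertex violates Hall's condition since each has at least one neighbour, so 2 is the minimum.

2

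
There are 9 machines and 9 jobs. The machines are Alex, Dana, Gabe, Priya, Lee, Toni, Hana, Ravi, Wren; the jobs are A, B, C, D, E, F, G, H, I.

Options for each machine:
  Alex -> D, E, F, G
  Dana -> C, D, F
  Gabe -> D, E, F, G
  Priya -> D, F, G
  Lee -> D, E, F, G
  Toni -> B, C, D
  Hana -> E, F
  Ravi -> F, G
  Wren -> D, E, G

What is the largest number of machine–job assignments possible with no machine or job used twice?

6

For example, pair Alex–F, Dana–C, Gabe–D, Priya–G, Lee–E, Toni–B.
The set {Alex, Gabe, Priya, Lee, Hana, Ravi, Wren} has only 4 neighbours ({D, E, F, G}), so by Hall's theorem at most 6 of the 9 machines can be matched.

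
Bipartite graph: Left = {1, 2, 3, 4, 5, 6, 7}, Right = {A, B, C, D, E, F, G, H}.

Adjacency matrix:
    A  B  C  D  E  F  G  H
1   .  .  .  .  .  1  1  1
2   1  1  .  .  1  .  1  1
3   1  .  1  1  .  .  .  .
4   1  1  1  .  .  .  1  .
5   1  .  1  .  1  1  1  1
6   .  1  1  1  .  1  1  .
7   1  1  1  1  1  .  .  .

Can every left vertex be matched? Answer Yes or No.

One maximum matching: 1–F, 2–E, 3–D, 4–C, 5–G, 6–B, 7–A.
Every left vertex is matched, so this matching saturates all of them.

Yes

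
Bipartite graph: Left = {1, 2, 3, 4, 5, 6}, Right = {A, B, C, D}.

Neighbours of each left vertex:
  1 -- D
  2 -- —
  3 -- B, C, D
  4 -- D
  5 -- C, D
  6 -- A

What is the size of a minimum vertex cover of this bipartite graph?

4

The 4 edges 1–D, 3–B, 5–C, 6–A form a matching, so any vertex cover needs at least 4 vertices (one per matched edge).
Conversely {3, 5, 6, D} meets every edge and has exactly 4 vertices, so 4 is optimal.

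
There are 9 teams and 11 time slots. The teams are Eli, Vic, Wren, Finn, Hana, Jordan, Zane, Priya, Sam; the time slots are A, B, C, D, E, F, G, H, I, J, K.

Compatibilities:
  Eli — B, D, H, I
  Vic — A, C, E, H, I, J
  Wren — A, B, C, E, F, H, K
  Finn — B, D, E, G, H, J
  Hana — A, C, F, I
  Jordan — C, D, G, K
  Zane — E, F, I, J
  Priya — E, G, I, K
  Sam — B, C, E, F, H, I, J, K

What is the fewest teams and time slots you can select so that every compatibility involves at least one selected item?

9

The 9 edges Eli–B, Vic–H, Wren–A, Finn–G, Hana–I, Jordan–C, Zane–E, Priya–K, Sam–J form a matching, so any vertex cover needs at least 9 vertices (one per matched edge).
Conversely {Eli, Vic, Wren, Finn, Hana, Jordan, Zane, Priya, Sam} meets every edge and has exactly 9 vertices, so 9 is optimal.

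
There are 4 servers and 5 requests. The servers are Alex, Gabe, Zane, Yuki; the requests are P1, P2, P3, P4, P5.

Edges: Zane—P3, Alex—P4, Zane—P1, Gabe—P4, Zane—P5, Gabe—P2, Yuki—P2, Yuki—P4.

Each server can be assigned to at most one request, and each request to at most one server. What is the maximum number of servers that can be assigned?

One maximum matching: Alex-P4, Gabe-P2, Zane-P1.
The set {Alex, Gabe, Yuki} has only 2 neighbours ({P2, P4}), so by Hall's theorem at most 3 of the 4 servers can be matched.

3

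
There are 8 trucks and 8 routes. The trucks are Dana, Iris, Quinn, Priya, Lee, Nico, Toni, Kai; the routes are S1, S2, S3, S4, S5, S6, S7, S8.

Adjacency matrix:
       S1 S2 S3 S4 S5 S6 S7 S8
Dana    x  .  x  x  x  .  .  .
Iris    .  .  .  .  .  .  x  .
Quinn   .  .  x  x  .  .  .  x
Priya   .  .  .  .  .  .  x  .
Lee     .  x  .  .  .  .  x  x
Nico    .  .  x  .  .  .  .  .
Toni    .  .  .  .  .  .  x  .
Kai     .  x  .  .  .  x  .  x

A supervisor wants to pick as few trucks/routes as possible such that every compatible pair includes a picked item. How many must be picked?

6

{Dana, Quinn, Lee, Nico, Kai, S7} is a vertex cover of size 6: every edge has an endpoint in this set.
No smaller cover exists because Dana–S1, Iris–S7, Quinn–S4, Lee–S8, Nico–S3, Kai–S2 is a matching of size 6, and a cover must include an endpoint of each of these disjoint edges (König's theorem).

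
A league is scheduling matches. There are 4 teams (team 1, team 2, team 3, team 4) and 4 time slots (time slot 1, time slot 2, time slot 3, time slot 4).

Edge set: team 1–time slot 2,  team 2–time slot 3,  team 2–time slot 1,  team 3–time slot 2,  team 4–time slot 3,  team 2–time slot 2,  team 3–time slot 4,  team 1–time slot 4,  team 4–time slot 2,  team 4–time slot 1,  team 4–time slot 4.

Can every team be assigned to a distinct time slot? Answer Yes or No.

Yes

One maximum matching: team 1-time slot 2, team 2-time slot 1, team 3-time slot 4, team 4-time slot 3.
All 4 teams are covered.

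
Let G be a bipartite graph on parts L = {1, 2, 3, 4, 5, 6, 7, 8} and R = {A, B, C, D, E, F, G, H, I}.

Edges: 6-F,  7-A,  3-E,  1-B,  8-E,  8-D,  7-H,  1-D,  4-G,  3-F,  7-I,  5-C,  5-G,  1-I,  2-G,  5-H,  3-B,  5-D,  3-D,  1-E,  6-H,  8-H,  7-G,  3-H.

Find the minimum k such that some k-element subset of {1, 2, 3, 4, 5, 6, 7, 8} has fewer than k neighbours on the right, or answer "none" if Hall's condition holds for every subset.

2

Take S = {2, 4}. Its neighbourhood is {G}, so |N(S)| = 1 < |S| = 2.
No single vertex violates Hall's condition since each has at least one neighbour, so 2 is the minimum.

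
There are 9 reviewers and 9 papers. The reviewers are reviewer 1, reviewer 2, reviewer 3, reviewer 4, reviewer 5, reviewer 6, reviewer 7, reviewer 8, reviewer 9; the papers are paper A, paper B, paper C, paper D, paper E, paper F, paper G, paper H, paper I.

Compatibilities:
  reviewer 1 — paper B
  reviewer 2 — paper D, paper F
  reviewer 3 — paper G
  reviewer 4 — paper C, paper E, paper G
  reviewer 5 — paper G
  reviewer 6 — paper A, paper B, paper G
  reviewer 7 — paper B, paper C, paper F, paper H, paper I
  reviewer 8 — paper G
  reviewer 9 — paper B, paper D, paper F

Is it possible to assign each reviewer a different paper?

The set {reviewer 3, reviewer 5, reviewer 8} has only 1 neighbour ({paper G}), so by Hall's theorem at most 7 of the 9 reviewers can be matched.
Hence no matching covers every reviewer.

No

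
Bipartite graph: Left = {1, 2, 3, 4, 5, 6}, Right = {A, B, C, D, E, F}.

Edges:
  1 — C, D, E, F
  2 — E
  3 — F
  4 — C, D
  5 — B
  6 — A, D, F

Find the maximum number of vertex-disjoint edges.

6

One maximum matching: 1-D, 2-E, 3-F, 4-C, 5-B, 6-A.
This saturates every left vertex, so 6 is the maximum.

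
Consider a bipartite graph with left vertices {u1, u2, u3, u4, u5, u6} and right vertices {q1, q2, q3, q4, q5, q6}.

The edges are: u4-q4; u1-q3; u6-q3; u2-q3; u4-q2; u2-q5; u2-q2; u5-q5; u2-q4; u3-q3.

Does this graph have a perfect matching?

No

The set {u1, u3, u6} has only 1 neighbour ({q3}), so by Hall's theorem at most 4 of the 6 left vertices can be matched.
Hence no matching covers every left vertex.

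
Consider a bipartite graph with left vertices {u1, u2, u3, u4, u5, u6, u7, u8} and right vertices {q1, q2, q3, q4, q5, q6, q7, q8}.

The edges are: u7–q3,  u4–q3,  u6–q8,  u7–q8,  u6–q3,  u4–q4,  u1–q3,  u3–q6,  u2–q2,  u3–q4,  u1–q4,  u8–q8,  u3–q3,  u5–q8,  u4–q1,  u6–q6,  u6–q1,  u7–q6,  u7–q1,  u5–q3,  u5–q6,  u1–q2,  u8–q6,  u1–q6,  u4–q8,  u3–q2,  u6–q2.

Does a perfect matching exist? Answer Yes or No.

No

The set {u1, u2, u3, u4, u5, u6, u7, u8} has only 6 neighbours ({q1, q2, q3, q4, q6, q8}), so by Hall's theorem at most 6 of the 8 left vertices can be matched.
Hence no matching covers every left vertex.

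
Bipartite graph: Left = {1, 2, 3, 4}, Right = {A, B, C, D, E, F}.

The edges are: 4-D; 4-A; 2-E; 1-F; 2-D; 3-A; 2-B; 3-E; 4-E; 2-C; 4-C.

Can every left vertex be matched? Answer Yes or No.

One maximum matching: 1→F, 2→B, 3→A, 4→E.
Every left vertex is matched, so this matching saturates all of them.

Yes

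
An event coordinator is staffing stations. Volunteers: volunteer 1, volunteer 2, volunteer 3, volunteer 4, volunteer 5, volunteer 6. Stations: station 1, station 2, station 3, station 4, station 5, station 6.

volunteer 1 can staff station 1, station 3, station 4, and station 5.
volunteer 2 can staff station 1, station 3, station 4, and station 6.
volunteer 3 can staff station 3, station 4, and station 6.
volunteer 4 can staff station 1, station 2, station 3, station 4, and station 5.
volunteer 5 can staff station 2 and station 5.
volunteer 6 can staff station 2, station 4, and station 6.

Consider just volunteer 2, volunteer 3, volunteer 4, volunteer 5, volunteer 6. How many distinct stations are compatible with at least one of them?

The union of neighbours of {volunteer 2, volunteer 3, volunteer 4, volunteer 5, volunteer 6} is {station 1, station 2, station 3, station 4, station 5, station 6}, which has 6 elements.
Since |N(S)| = 6 ≥ |S| = 5, Hall's condition holds for this subset.

6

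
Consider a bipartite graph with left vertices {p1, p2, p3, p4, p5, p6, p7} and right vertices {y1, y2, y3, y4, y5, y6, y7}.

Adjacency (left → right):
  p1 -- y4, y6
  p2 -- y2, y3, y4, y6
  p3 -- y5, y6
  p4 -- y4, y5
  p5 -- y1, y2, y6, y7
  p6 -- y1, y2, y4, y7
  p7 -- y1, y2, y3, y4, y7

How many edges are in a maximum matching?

For example, pair p1-y6, p2-y3, p3-y5, p4-y4, p5-y2, p6-y1, p7-y7.
All 7 left vertices are matched, so no larger matching exists.

7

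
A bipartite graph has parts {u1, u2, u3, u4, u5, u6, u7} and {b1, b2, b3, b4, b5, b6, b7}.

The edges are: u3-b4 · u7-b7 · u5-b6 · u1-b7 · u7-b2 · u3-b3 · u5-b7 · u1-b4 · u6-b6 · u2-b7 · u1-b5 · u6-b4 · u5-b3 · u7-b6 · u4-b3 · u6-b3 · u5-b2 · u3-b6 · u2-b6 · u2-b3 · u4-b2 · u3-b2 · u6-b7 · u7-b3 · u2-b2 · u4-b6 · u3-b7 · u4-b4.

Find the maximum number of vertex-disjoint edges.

6

For example, pair u1–b5, u2–b2, u3–b7, u4–b4, u5–b6, u6–b3.
The set {u2, u3, u4, u5, u6, u7} has only 5 neighbours ({b2, b3, b4, b6, b7}), so by Hall's theorem at most 6 of the 7 left vertices can be matched.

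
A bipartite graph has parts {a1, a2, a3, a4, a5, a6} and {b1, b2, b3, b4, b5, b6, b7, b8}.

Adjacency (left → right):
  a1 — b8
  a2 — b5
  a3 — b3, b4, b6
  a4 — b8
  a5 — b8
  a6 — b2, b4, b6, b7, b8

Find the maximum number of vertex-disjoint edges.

4

For example, pair a1-b8, a2-b5, a3-b3, a6-b7.
The set {a1, a4, a5} has only 1 neighbour ({b8}), so by Hall's theorem at most 4 of the 6 left vertices can be matched.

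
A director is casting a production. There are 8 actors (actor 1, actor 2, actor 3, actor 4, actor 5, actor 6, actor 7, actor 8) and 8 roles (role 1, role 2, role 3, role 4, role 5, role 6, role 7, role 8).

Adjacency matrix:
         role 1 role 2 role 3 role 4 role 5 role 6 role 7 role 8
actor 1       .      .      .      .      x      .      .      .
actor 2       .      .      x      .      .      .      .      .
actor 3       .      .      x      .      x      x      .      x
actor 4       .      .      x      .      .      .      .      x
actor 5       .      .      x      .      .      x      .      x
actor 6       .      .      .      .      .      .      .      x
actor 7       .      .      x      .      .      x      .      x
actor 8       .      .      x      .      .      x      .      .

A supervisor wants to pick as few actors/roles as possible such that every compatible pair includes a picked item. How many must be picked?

{role 3, role 5, role 6, role 8} is a vertex cover of size 4: every edge has an endpoint in this set.
No smaller cover exists because actor 1–role 5, actor 2–role 3, actor 3–role 6, actor 4–role 8 is a matching of size 4, and a cover must include an endpoint of each of these disjoint edges (König's theorem).

4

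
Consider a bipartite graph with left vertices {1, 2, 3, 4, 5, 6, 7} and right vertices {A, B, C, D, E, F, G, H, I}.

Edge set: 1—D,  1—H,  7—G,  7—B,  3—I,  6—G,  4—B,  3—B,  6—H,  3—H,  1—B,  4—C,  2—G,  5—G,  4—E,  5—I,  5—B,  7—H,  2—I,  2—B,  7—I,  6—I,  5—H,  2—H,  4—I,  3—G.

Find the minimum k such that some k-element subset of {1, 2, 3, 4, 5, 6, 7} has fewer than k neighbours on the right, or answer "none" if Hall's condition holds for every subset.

5

Take S = {2, 3, 5, 6, 7}. Its neighbourhood is {B, G, H, I}, so |N(S)| = 4 < |S| = 5.
Every subset of size less than 5 has at least as many neighbours as members, so 5 is the minimum.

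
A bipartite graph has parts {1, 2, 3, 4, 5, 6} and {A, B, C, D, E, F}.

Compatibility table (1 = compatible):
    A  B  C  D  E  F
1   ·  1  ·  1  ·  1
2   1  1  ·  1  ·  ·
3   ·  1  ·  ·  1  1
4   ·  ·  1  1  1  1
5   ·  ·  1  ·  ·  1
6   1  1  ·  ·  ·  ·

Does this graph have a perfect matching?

Yes

A valid assignment of size 6: 1-F, 2-A, 3-E, 4-D, 5-C, 6-B.
All 6 left vertices are covered.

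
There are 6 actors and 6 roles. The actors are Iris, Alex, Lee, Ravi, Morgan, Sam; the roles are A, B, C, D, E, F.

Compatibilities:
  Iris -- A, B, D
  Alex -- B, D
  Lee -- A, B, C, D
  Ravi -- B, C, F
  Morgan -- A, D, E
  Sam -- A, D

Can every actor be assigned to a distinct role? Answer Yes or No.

Yes

For example, pair Iris–A, Alex–B, Lee–C, Ravi–F, Morgan–E, Sam–D.
Every actor is matched, so this is a perfect matching.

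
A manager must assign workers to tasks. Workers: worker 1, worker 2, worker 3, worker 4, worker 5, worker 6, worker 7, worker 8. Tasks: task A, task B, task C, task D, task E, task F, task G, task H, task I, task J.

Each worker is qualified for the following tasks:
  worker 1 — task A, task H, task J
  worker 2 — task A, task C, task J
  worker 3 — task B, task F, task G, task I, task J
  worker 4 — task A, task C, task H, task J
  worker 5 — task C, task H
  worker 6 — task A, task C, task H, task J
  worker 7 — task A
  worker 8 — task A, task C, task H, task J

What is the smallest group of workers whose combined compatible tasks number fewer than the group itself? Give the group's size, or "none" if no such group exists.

5

Take S = {worker 1, worker 2, worker 4, worker 5, worker 6}. Its neighbourhood is {task A, task C, task H, task J}, so |N(S)| = 4 < |S| = 5.
Every subset of size less than 5 has at least as many neighbours as members, so 5 is the minimum.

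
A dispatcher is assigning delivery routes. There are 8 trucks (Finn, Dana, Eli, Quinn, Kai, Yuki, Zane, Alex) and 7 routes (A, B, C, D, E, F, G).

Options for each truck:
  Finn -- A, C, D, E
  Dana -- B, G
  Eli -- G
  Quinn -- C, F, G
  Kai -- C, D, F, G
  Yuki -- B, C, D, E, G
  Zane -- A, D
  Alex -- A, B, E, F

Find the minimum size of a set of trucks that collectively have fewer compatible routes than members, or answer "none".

Take S = {Finn, Dana, Eli, Quinn, Kai, Yuki, Zane, Alex}. Its neighbourhood is {A, B, C, D, E, F, G}, so |N(S)| = 7 < |S| = 8.
Every subset of size less than 8 has at least as many neighbours as members, so 8 is the minimum.

8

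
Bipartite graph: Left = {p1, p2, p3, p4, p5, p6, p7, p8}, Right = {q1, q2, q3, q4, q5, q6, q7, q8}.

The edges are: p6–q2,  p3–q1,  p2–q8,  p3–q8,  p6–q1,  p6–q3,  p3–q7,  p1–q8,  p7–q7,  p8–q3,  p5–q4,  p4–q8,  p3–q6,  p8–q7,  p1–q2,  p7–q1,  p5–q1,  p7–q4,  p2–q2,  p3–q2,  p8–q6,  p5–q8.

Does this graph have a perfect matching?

No

The set {p1, p2, p4} has only 2 neighbours ({q2, q8}), so by Hall's theorem at most 7 of the 8 left vertices can be matched.
Hence no matching covers every left vertex.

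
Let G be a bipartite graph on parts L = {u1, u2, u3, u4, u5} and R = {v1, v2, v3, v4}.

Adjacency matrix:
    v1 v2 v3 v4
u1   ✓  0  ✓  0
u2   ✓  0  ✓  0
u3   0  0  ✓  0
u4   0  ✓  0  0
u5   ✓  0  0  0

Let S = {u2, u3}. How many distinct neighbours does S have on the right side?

2

The union of neighbours of {u2, u3} is {v1, v3}, which has 2 elements.
Since |N(S)| = 2 ≥ |S| = 2, Hall's condition holds for this subset.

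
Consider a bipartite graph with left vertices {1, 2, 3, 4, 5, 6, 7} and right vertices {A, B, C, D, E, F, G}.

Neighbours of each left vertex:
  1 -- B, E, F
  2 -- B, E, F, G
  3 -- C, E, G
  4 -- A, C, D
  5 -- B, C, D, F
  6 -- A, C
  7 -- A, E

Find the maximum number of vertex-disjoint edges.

7

For example, pair 1–B, 2–G, 3–C, 4–D, 5–F, 6–A, 7–E.
All 7 left vertices are matched, so no larger matching exists.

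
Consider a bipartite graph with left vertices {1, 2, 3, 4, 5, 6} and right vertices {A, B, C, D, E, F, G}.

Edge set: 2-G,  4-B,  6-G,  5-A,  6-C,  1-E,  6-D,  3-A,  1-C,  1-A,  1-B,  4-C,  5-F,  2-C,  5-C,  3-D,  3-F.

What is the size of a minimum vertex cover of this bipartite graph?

6

{1, 2, 3, 4, 5, 6} is a vertex cover of size 6: every edge has an endpoint in this set.
No smaller cover exists because 1–E, 2–C, 3–D, 4–B, 5–F, 6–G is a matching of size 6, and a cover must include an endpoint of each of these disjoint edges (König's theorem).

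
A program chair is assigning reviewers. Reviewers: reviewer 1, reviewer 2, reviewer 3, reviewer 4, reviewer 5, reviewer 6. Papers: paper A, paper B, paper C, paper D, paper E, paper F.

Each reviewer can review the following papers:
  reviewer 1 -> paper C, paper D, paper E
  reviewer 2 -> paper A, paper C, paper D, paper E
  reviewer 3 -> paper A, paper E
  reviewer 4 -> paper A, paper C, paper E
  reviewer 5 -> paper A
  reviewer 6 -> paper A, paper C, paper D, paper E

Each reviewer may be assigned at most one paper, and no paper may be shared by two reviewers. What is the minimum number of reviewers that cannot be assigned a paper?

2

For example, pair reviewer 1–paper C, reviewer 2–paper D, reviewer 3–paper A, reviewer 4–paper E.
The set {reviewer 1, reviewer 2, reviewer 3, reviewer 4, reviewer 5, reviewer 6} has only 4 neighbours ({paper A, paper C, paper D, paper E}), so by Hall's theorem at most 4 of the 6 reviewers can be matched.
That matches 4 of the 6, leaving 2 unmatched; no matching can do better.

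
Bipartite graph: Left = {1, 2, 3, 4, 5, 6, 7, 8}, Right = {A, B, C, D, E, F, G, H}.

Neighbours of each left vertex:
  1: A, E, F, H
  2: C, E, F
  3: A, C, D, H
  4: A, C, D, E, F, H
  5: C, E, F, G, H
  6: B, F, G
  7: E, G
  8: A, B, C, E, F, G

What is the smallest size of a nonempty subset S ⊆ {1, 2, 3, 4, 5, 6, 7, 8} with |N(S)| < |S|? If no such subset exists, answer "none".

A matching saturating every left vertex exists, for instance 1→F, 2→C, 3→D, 4→A, 5→H, 6→B, 7→E, 8→G.
By Hall's marriage theorem, this means |N(S)| ≥ |S| for every subset S, so no violating subset exists.

none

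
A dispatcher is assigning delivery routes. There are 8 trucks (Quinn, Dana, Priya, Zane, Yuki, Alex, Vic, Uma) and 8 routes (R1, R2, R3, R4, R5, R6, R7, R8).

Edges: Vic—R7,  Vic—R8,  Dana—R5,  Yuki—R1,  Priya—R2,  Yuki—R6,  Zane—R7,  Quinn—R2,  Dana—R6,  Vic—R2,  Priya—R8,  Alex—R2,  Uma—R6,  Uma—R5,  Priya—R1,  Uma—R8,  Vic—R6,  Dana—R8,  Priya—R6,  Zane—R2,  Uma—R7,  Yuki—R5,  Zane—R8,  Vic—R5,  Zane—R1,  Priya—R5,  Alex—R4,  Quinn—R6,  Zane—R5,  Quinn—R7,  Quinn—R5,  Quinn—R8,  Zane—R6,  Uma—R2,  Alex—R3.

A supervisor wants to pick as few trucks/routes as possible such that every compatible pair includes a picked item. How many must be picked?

{Alex, R1, R2, R5, R6, R7, R8} is a vertex cover of size 7: every edge has an endpoint in this set.
No smaller cover exists because Quinn–R2, Dana–R8, Priya–R1, Zane–R7, Yuki–R5, Alex–R3, Vic–R6 is a matching of size 7, and a cover must include an endpoint of each of these disjoint edges (König's theorem).

7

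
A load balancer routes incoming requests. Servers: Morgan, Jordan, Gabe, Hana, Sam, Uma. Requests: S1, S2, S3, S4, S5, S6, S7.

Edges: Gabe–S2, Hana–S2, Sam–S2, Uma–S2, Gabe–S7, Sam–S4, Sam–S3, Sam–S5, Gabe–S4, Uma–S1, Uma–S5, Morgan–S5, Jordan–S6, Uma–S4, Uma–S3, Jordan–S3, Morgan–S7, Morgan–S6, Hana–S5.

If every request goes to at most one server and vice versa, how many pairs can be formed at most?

A valid assignment of size 6: Morgan-S6, Jordan-S3, Gabe-S7, Hana-S5, Sam-S4, Uma-S2.
This saturates every server, so 6 is the maximum.

6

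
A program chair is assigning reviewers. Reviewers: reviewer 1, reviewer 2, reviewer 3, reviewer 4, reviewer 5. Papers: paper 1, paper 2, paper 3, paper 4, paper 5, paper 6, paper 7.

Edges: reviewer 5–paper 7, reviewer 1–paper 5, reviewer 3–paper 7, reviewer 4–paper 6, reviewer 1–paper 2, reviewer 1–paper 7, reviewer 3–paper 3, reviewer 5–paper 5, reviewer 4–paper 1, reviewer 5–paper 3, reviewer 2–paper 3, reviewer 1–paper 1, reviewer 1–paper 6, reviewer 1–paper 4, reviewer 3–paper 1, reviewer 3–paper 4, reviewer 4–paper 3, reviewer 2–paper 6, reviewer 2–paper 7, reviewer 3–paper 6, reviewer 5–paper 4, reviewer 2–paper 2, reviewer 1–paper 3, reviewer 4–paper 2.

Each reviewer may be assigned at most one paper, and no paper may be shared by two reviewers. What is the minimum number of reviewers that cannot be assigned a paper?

For example, pair reviewer 1→paper 2, reviewer 2→paper 6, reviewer 3→paper 4, reviewer 4→paper 1, reviewer 5→paper 7.
All 5 reviewers are matched, so no larger matching exists.
That matches 5 of the 5, leaving 0 unmatched; no matching can do better.

0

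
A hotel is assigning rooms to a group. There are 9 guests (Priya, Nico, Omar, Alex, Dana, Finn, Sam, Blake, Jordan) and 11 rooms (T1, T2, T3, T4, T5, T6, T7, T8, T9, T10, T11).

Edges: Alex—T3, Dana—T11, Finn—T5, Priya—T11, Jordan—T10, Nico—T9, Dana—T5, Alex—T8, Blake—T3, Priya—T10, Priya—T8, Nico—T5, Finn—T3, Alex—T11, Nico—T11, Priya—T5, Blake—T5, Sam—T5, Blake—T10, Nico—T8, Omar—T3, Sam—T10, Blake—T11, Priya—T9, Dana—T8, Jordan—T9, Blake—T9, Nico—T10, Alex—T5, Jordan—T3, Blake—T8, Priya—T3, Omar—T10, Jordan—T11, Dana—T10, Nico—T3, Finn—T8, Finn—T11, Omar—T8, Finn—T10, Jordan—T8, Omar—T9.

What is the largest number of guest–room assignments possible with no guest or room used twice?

One maximum matching: Priya→T3, Nico→T5, Omar→T9, Alex→T11, Dana→T8, Finn→T10.
The set {Priya, Nico, Omar, Alex, Dana, Finn, Sam, Blake, Jordan} has only 6 neighbours ({T10, T11, T3, T5, T8, T9}), so by Hall's theorem at most 6 of the 9 guests can be matched.

6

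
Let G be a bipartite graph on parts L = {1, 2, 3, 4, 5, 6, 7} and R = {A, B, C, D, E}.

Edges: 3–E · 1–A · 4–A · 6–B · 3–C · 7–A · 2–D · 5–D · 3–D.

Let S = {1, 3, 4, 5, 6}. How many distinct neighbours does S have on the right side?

The union of neighbours of {1, 3, 4, 5, 6} is {A, B, C, D, E}, which has 5 elements.
Since |N(S)| = 5 ≥ |S| = 5, Hall's condition holds for this subset.

5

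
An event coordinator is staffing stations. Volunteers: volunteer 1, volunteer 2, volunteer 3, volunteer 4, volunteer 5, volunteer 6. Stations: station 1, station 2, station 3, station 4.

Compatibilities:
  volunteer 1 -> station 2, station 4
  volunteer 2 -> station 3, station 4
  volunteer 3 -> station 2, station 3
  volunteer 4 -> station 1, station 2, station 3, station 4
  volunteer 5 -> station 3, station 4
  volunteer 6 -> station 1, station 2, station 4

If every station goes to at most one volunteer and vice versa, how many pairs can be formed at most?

A valid assignment of size 4: volunteer 1-station 4, volunteer 2-station 3, volunteer 3-station 2, volunteer 4-station 1.
The set {volunteer 1, volunteer 2, volunteer 3, volunteer 4, volunteer 5, volunteer 6} has only 4 neighbours ({station 1, station 2, station 3, station 4}), so by Hall's theorem at most 4 of the 6 volunteers can be matched.

4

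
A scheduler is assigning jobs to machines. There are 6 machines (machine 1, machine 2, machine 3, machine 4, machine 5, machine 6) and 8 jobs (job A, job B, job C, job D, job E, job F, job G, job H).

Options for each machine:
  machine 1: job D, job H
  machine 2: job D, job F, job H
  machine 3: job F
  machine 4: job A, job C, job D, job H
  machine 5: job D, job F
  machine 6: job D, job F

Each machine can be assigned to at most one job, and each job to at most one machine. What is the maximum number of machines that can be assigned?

4

One maximum matching: machine 1–job D, machine 2–job H, machine 3–job F, machine 4–job A.
The set {machine 1, machine 2, machine 3, machine 5, machine 6} has only 3 neighbours ({job D, job F, job H}), so by Hall's theorem at most 4 of the 6 machines can be matched.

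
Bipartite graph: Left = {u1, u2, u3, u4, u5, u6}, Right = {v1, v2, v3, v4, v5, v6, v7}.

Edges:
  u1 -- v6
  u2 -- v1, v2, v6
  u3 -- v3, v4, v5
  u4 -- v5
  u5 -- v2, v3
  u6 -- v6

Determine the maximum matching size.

5

For example, pair u1-v6, u2-v1, u3-v4, u4-v5, u5-v2.
The set {u1, u6} has only 1 neighbour ({v6}), so by Hall's theorem at most 5 of the 6 left vertices can be matched.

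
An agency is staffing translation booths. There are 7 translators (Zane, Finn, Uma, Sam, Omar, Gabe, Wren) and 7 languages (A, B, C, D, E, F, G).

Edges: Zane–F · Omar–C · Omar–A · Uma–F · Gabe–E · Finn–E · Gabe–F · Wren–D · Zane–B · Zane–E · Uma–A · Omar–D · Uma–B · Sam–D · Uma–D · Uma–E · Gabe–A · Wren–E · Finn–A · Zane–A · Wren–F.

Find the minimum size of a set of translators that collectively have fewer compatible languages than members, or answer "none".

Take S = {Zane, Finn, Uma, Sam, Gabe, Wren}. Its neighbourhood is {A, B, D, E, F}, so |N(S)| = 5 < |S| = 6.
Every subset of size less than 6 has at least as many neighbours as members, so 6 is the minimum.

6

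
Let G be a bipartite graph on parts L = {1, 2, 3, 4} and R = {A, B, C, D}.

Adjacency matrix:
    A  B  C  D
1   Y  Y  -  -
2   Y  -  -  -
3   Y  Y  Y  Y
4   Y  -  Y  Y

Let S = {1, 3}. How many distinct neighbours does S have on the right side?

The union of neighbours of {1, 3} is {A, B, C, D}, which has 4 elements.
Since |N(S)| = 4 ≥ |S| = 2, Hall's condition holds for this subset.

4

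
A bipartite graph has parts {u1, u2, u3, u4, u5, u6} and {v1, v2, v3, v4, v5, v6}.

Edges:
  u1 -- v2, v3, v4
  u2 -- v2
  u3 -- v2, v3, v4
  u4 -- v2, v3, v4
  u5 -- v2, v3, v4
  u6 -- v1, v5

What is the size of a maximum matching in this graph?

For example, pair u1-v3, u2-v2, u3-v4, u6-v1.
The set {u1, u2, u3, u4, u5} has only 3 neighbours ({v2, v3, v4}), so by Hall's theorem at most 4 of the 6 left vertices can be matched.

4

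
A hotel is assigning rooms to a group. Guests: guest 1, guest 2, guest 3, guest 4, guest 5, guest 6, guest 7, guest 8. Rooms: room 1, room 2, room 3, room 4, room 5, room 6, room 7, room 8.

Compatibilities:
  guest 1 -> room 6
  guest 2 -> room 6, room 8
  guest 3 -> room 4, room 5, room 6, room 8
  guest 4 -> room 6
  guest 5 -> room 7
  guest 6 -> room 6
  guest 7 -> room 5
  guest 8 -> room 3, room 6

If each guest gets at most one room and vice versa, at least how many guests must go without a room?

A valid assignment of size 6: guest 1-room 6, guest 2-room 8, guest 3-room 4, guest 5-room 7, guest 7-room 5, guest 8-room 3.
The set {guest 1, guest 4, guest 6} has only 1 neighbour ({room 6}), so by Hall's theorem at most 6 of the 8 guests can be matched.
That matches 6 of the 8, leaving 2 unmatched; no matching can do better.

2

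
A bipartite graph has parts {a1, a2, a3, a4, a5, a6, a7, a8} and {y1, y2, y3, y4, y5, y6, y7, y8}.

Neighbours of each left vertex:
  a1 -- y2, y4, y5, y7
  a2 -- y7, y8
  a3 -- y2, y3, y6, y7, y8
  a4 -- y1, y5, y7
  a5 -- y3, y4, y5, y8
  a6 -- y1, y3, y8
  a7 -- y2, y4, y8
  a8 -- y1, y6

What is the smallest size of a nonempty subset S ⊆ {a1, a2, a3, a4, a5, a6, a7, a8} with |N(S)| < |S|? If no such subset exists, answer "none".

A matching saturating every left vertex exists, for instance a1→y4, a2→y7, a3→y6, a4→y5, a5→y8, a6→y3, a7→y2, a8→y1.
By Hall's marriage theorem, this means |N(S)| ≥ |S| for every subset S, so no violating subset exists.

none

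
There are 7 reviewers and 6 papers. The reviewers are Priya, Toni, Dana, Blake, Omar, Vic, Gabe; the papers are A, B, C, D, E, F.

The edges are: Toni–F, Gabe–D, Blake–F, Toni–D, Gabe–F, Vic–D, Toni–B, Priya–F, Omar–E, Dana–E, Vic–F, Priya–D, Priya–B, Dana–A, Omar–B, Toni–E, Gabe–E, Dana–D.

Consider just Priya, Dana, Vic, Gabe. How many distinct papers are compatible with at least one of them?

5

The union of neighbours of {Priya, Dana, Vic, Gabe} is {A, B, D, E, F}, which has 5 elements.
Since |N(S)| = 5 ≥ |S| = 4, Hall's condition holds for this subset.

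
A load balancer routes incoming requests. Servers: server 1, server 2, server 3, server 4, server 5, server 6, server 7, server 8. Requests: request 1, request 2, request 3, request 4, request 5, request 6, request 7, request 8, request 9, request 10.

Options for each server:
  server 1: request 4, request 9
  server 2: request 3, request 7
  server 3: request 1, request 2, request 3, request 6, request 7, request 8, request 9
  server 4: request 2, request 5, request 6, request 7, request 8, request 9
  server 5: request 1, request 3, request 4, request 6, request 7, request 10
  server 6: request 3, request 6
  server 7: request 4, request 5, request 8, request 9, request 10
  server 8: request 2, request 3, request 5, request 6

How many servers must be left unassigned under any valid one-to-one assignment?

0

A valid assignment of size 8: server 1–request 9, server 2–request 7, server 3–request 8, server 4–request 2, server 5–request 4, server 6–request 3, server 7–request 10, server 8–request 6.
This saturates every server, so 8 is the maximum.
That matches 8 of the 8, leaving 0 unmatched; no matching can do better.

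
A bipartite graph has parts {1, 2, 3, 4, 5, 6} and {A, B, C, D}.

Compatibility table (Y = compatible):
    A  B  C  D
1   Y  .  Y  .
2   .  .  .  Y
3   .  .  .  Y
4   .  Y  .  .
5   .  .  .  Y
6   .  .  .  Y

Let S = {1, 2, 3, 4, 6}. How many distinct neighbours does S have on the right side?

The union of neighbours of {1, 2, 3, 4, 6} is {A, B, C, D}, which has 4 elements.
Since |N(S)| = 4 < |S| = 5, Hall's condition fails for this subset.

4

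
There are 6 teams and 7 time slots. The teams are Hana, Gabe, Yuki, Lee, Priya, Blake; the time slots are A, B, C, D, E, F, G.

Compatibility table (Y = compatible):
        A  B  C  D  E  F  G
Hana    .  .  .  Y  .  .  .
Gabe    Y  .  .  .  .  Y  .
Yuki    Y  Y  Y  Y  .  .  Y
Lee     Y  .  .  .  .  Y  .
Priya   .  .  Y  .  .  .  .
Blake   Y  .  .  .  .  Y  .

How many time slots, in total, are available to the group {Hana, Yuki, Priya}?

The union of neighbours of {Hana, Yuki, Priya} is {A, B, C, D, G}, which has 5 elements.
Since |N(S)| = 5 ≥ |S| = 3, Hall's condition holds for this subset.

5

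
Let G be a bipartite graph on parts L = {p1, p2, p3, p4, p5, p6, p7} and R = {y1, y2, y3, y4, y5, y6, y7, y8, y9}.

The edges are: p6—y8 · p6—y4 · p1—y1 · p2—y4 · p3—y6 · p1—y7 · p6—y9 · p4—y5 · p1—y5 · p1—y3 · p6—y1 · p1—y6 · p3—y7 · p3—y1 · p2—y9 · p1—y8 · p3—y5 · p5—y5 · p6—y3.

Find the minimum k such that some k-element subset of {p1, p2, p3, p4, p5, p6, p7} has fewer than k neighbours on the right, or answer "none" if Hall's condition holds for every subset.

1

Take S = {p7}. Its neighbourhood is {}, so |N(S)| = 0 < |S| = 1.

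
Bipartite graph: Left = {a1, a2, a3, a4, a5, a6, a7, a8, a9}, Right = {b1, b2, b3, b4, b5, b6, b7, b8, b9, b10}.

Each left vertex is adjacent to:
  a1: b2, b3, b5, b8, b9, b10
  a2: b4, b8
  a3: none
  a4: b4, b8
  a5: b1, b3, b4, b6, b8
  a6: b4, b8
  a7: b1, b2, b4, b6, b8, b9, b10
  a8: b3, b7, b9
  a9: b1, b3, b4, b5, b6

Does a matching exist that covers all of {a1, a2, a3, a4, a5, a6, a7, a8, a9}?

The set {a2, a3, a4, a6} has only 2 neighbours ({b4, b8}), so by Hall's theorem at most 7 of the 9 left vertices can be matched.
Hence no matching covers every left vertex.

No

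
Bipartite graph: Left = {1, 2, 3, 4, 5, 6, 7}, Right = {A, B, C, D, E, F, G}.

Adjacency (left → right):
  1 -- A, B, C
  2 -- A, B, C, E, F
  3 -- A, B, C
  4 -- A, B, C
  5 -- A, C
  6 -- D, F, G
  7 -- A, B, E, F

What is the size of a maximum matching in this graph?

One maximum matching: 1-A, 2-F, 3-C, 4-B, 6-D, 7-E.
The set {1, 3, 4, 5} has only 3 neighbours ({A, B, C}), so by Hall's theorem at most 6 of the 7 left vertices can be matched.

6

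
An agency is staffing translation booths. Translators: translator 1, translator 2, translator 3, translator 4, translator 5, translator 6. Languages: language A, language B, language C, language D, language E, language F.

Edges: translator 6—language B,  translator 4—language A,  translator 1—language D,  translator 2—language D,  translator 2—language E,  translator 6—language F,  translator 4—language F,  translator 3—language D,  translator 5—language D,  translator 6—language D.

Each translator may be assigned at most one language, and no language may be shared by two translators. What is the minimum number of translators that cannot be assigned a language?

2

A valid assignment of size 4: translator 1–language D, translator 2–language E, translator 4–language A, translator 6–language F.
The set {translator 1, translator 3, translator 5} has only 1 neighbour ({language D}), so by Hall's theorem at most 4 of the 6 translators can be matched.
That matches 4 of the 6, leaving 2 unmatched; no matching can do better.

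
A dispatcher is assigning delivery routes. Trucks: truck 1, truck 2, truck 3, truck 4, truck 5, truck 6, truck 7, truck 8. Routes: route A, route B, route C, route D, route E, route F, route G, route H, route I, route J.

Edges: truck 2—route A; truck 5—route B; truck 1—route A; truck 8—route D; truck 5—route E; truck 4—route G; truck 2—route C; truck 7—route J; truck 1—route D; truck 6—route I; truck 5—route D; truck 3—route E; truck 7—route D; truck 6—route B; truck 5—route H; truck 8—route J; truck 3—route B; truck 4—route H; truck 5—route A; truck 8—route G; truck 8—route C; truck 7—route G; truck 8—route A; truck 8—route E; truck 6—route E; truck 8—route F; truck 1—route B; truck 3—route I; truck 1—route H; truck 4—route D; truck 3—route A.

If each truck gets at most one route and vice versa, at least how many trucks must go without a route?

0

A valid assignment of size 8: truck 1→route B, truck 2→route C, truck 3→route A, truck 4→route G, truck 5→route H, truck 6→route I, truck 7→route D, truck 8→route E.
All 8 trucks are matched, so no larger matching exists.
That matches 8 of the 8, leaving 0 unmatched; no matching can do better.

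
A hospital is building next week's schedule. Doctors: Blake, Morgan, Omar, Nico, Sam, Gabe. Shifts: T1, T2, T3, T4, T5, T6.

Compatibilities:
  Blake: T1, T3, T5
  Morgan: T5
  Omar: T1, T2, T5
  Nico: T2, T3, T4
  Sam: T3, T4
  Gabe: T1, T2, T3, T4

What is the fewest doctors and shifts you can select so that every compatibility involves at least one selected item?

A maximum matching has 5 edges (e.g. Blake–T3, Morgan–T5, Omar–T1, Nico–T2, Sam–T4).
By König's theorem the minimum vertex cover has the same size. One such cover is {T1, T2, T3, T4, T5}.

5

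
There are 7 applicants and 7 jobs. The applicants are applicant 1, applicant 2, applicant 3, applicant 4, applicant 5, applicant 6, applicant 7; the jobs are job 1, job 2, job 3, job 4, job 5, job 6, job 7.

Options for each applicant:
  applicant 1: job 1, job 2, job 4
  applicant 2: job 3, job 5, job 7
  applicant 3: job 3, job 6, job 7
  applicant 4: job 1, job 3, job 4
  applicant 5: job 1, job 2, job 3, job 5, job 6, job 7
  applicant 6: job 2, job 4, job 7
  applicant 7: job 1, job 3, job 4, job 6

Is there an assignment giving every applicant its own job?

One maximum matching: applicant 1→job 2, applicant 2→job 5, applicant 3→job 6, applicant 4→job 1, applicant 5→job 7, applicant 6→job 4, applicant 7→job 3.
Every applicant is matched, so this is a perfect matching.

Yes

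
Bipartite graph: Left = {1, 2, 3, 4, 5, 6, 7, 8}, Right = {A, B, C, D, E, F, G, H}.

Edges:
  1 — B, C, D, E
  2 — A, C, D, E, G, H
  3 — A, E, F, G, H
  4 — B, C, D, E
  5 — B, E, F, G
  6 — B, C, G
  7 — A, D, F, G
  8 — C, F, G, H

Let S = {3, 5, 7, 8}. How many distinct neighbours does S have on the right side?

8

The union of neighbours of {3, 5, 7, 8} is {A, B, C, D, E, F, G, H}, which has 8 elements.
Since |N(S)| = 8 ≥ |S| = 4, Hall's condition holds for this subset.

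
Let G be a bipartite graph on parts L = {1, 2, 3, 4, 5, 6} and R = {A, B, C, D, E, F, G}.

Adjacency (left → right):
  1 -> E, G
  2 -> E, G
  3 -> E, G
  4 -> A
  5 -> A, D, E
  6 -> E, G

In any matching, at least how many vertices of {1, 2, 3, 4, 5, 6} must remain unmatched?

2

One maximum matching: 1–G, 2–E, 4–A, 5–D.
The set {1, 2, 3, 6} has only 2 neighbours ({E, G}), so by Hall's theorem at most 4 of the 6 left vertices can be matched.
That matches 4 of the 6, leaving 2 unmatched; no matching can do better.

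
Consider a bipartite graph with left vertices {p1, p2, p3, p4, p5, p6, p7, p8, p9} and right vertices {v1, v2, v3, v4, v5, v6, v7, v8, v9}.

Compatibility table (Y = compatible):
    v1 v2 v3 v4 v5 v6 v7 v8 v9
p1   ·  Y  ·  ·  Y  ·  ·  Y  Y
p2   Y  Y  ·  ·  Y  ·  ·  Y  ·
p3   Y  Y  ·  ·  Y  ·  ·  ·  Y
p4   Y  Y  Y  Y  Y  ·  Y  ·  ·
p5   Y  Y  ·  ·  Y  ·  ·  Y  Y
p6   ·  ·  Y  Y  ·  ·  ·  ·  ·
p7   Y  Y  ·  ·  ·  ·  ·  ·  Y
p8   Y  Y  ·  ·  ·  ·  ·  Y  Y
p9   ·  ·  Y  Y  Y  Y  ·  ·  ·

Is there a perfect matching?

No

The set {p1, p2, p3, p5, p7, p8} has only 5 neighbours ({v1, v2, v5, v8, v9}), so by Hall's theorem at most 8 of the 9 left vertices can be matched.
Hence no matching covers every left vertex.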